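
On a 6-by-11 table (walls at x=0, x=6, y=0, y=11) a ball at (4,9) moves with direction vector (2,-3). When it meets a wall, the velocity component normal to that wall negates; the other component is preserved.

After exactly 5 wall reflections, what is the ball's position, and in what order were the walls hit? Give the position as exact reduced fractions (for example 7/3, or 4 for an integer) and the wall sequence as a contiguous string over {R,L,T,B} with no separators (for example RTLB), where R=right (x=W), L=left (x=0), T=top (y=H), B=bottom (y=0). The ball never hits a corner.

1. t=1 → R at (6,6); v=(-2,-3)
2. t=2 → B at (2,0); v=(-2,3)
3. t=1 → L at (0,3); v=(2,3)
4. t=8/3 → T at (16/3,11); v=(2,-3)
5. t=1/3 → R at (6,10); v=(-2,-3)

Final position: (6,10)
Wall sequence: RBLTR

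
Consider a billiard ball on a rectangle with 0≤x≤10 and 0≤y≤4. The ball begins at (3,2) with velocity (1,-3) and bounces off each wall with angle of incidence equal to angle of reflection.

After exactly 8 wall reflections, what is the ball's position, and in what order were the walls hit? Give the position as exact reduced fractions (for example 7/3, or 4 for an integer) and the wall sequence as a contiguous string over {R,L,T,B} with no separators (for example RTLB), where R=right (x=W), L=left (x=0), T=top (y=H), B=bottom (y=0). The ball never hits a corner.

1. t=2/3 → B at (11/3,0); v=(1,3)
2. t=4/3 → T at (5,4); v=(1,-3)
3. t=4/3 → B at (19/3,0); v=(1,3)
4. t=4/3 → T at (23/3,4); v=(1,-3)
5. t=4/3 → B at (9,0); v=(1,3)
6. t=1 → R at (10,3); v=(-1,3)
7. t=1/3 → T at (29/3,4); v=(-1,-3)
8. t=4/3 → B at (25/3,0); v=(-1,3)

Final position: (25/3,0)
Wall sequence: BTBTBRTB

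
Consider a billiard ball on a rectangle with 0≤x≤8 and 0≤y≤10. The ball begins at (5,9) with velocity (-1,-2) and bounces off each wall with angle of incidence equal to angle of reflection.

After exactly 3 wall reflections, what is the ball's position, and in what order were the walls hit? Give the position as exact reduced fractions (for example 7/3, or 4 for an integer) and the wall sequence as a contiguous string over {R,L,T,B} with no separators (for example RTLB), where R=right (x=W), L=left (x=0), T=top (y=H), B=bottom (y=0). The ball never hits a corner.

1. t=9/2 → B at (1/2,0); v=(-1,2)
2. t=1/2 → L at (0,1); v=(1,2)
3. t=9/2 → T at (9/2,10); v=(1,-2)

Final position: (9/2,10)
Wall sequence: BLT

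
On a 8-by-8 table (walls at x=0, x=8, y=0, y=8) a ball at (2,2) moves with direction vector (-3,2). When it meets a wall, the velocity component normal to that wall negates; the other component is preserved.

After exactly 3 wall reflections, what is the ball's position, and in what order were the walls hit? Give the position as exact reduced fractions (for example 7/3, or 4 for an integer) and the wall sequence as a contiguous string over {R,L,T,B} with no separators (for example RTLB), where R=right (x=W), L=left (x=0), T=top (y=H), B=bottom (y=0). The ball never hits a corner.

Final position: (8,22/3)
Wall sequence: LTR

1. t=2/3 → L at (0,10/3); v=(3,2)
2. t=7/3 → T at (7,8); v=(3,-2)
3. t=1/3 → R at (8,22/3); v=(-3,-2)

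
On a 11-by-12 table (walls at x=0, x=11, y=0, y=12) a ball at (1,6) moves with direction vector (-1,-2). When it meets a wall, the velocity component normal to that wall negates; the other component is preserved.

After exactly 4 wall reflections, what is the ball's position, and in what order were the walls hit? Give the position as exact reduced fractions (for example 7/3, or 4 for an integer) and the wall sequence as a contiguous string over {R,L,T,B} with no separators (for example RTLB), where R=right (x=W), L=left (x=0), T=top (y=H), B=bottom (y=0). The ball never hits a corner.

1. t=1 → L at (0,4); v=(1,-2)
2. t=2 → B at (2,0); v=(1,2)
3. t=6 → T at (8,12); v=(1,-2)
4. t=3 → R at (11,6); v=(-1,-2)

Final position: (11,6)
Wall sequence: LBTR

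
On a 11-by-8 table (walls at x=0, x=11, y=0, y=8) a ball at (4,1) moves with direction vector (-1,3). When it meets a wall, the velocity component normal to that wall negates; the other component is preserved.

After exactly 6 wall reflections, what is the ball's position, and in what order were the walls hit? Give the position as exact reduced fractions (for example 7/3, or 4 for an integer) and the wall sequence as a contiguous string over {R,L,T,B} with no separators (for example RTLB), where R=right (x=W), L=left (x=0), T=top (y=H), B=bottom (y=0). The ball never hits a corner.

1. t=7/3 → T at (5/3,8); v=(-1,-3)
2. t=5/3 → L at (0,3); v=(1,-3)
3. t=1 → B at (1,0); v=(1,3)
4. t=8/3 → T at (11/3,8); v=(1,-3)
5. t=8/3 → B at (19/3,0); v=(1,3)
6. t=8/3 → T at (9,8); v=(1,-3)

Final position: (9,8)
Wall sequence: TLBTBT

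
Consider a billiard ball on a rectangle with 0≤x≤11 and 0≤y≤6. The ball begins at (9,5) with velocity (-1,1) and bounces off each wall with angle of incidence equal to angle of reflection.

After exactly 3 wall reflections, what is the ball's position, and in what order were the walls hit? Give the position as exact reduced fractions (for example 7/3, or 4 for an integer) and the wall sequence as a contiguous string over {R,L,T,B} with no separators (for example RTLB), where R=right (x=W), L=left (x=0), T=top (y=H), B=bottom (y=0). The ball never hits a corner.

1. t=1 → T at (8,6); v=(-1,-1)
2. t=6 → B at (2,0); v=(-1,1)
3. t=2 → L at (0,2); v=(1,1)

Final position: (0,2)
Wall sequence: TBL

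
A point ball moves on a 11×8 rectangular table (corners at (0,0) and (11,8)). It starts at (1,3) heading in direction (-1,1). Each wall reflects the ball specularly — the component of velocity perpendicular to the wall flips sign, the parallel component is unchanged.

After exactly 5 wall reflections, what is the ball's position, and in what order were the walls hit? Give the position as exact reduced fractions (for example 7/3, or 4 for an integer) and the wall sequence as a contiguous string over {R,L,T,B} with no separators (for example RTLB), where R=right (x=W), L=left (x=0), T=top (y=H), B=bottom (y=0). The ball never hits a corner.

1. t=1 → L at (0,4); v=(1,1)
2. t=4 → T at (4,8); v=(1,-1)
3. t=7 → R at (11,1); v=(-1,-1)
4. t=1 → B at (10,0); v=(-1,1)
5. t=8 → T at (2,8); v=(-1,-1)

Final position: (2,8)
Wall sequence: LTRBT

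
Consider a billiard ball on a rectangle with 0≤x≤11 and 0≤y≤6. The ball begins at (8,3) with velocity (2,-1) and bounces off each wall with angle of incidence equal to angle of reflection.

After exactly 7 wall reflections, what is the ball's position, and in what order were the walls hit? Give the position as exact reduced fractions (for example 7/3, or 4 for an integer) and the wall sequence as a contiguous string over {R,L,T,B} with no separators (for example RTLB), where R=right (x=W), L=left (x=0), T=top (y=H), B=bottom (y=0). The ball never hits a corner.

Final position: (0,3)
Wall sequence: RBLTRBL

1. t=3/2 → R at (11,3/2); v=(-2,-1)
2. t=3/2 → B at (8,0); v=(-2,1)
3. t=4 → L at (0,4); v=(2,1)
4. t=2 → T at (4,6); v=(2,-1)
5. t=7/2 → R at (11,5/2); v=(-2,-1)
6. t=5/2 → B at (6,0); v=(-2,1)
7. t=3 → L at (0,3); v=(2,1)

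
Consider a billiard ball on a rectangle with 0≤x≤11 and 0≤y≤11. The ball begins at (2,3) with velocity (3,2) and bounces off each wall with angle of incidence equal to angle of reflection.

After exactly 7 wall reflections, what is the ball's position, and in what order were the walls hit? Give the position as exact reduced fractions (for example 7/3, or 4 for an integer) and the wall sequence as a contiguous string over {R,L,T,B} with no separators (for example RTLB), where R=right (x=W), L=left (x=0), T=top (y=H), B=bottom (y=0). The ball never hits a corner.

1. t=3 → R at (11,9); v=(-3,2)
2. t=1 → T at (8,11); v=(-3,-2)
3. t=8/3 → L at (0,17/3); v=(3,-2)
4. t=17/6 → B at (17/2,0); v=(3,2)
5. t=5/6 → R at (11,5/3); v=(-3,2)
6. t=11/3 → L at (0,9); v=(3,2)
7. t=1 → T at (3,11); v=(3,-2)

Final position: (3,11)
Wall sequence: RTLBRLT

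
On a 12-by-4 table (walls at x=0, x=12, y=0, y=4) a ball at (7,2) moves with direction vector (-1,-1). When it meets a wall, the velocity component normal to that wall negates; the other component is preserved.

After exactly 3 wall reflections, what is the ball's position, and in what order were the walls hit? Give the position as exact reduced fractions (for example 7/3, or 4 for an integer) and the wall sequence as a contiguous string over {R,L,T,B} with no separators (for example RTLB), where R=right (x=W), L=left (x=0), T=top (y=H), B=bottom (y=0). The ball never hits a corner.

1. t=2 → B at (5,0); v=(-1,1)
2. t=4 → T at (1,4); v=(-1,-1)
3. t=1 → L at (0,3); v=(1,-1)

Final position: (0,3)
Wall sequence: BTL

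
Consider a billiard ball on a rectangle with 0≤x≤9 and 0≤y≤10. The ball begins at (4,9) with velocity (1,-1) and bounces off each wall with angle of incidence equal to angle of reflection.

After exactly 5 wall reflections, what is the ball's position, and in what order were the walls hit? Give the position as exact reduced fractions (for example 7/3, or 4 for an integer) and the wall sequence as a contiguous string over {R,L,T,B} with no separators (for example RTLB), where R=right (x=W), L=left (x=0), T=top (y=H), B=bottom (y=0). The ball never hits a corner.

Final position: (9,6)
Wall sequence: RBLTR

1. t=5 → R at (9,4); v=(-1,-1)
2. t=4 → B at (5,0); v=(-1,1)
3. t=5 → L at (0,5); v=(1,1)
4. t=5 → T at (5,10); v=(1,-1)
5. t=4 → R at (9,6); v=(-1,-1)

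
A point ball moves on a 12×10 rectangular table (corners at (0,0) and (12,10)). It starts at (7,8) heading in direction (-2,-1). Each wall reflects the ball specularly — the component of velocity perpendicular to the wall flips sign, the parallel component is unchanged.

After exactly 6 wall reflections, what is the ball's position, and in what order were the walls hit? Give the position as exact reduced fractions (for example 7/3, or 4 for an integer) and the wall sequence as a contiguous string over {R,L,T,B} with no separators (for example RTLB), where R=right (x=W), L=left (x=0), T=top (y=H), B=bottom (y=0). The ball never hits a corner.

1. t=7/2 → L at (0,9/2); v=(2,-1)
2. t=9/2 → B at (9,0); v=(2,1)
3. t=3/2 → R at (12,3/2); v=(-2,1)
4. t=6 → L at (0,15/2); v=(2,1)
5. t=5/2 → T at (5,10); v=(2,-1)
6. t=7/2 → R at (12,13/2); v=(-2,-1)

Final position: (12,13/2)
Wall sequence: LBRLTR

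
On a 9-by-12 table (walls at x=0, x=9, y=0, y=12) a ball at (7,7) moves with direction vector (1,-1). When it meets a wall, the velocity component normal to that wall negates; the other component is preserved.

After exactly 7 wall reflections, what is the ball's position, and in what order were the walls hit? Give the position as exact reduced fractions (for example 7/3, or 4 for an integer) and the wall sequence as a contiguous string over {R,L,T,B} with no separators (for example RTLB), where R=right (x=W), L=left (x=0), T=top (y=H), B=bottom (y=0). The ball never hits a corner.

1. t=2 → R at (9,5); v=(-1,-1)
2. t=5 → B at (4,0); v=(-1,1)
3. t=4 → L at (0,4); v=(1,1)
4. t=8 → T at (8,12); v=(1,-1)
5. t=1 → R at (9,11); v=(-1,-1)
6. t=9 → L at (0,2); v=(1,-1)
7. t=2 → B at (2,0); v=(1,1)

Final position: (2,0)
Wall sequence: RBLTRLB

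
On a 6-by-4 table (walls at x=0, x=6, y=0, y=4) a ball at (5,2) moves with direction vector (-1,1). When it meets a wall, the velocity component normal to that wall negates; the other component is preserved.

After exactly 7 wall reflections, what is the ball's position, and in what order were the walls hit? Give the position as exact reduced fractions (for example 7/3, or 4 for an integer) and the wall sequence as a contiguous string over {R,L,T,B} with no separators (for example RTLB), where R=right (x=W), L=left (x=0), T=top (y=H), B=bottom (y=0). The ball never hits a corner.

1. t=2 → T at (3,4); v=(-1,-1)
2. t=3 → L at (0,1); v=(1,-1)
3. t=1 → B at (1,0); v=(1,1)
4. t=4 → T at (5,4); v=(1,-1)
5. t=1 → R at (6,3); v=(-1,-1)
6. t=3 → B at (3,0); v=(-1,1)
7. t=3 → L at (0,3); v=(1,1)

Final position: (0,3)
Wall sequence: TLBTRBL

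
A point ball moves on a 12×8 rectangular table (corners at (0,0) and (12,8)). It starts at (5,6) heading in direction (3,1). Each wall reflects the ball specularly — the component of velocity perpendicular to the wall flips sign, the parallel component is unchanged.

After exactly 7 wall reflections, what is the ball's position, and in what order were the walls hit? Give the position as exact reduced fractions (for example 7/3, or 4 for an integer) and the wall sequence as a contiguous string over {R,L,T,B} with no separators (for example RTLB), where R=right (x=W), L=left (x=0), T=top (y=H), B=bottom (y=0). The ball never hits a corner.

Final position: (11,8)
Wall sequence: TRLBRLT

1. t=2 → T at (11,8); v=(3,-1)
2. t=1/3 → R at (12,23/3); v=(-3,-1)
3. t=4 → L at (0,11/3); v=(3,-1)
4. t=11/3 → B at (11,0); v=(3,1)
5. t=1/3 → R at (12,1/3); v=(-3,1)
6. t=4 → L at (0,13/3); v=(3,1)
7. t=11/3 → T at (11,8); v=(3,-1)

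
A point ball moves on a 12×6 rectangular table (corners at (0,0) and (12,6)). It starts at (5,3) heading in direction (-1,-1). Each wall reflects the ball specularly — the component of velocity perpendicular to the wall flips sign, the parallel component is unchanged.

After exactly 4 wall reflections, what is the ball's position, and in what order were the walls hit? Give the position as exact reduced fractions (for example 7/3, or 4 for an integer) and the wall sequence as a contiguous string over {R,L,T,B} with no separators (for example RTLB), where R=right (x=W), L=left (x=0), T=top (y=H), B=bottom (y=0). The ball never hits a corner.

1. t=3 → B at (2,0); v=(-1,1)
2. t=2 → L at (0,2); v=(1,1)
3. t=4 → T at (4,6); v=(1,-1)
4. t=6 → B at (10,0); v=(1,1)

Final position: (10,0)
Wall sequence: BLTB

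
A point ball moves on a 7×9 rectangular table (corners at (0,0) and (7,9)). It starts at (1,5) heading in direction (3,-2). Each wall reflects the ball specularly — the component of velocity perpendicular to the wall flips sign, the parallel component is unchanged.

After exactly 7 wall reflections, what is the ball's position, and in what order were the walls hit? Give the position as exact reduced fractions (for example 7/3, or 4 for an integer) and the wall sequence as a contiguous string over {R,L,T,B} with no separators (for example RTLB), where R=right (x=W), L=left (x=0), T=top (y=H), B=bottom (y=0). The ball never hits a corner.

Final position: (7,1/3)
Wall sequence: RBLRTLR

1. t=2 → R at (7,1); v=(-3,-2)
2. t=1/2 → B at (11/2,0); v=(-3,2)
3. t=11/6 → L at (0,11/3); v=(3,2)
4. t=7/3 → R at (7,25/3); v=(-3,2)
5. t=1/3 → T at (6,9); v=(-3,-2)
6. t=2 → L at (0,5); v=(3,-2)
7. t=7/3 → R at (7,1/3); v=(-3,-2)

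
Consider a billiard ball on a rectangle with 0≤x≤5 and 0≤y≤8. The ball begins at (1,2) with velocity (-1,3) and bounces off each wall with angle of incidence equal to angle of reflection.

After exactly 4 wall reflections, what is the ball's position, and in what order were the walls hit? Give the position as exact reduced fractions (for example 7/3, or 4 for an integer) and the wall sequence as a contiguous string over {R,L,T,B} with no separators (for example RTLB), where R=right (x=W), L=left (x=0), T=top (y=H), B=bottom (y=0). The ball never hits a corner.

1. t=1 → L at (0,5); v=(1,3)
2. t=1 → T at (1,8); v=(1,-3)
3. t=8/3 → B at (11/3,0); v=(1,3)
4. t=4/3 → R at (5,4); v=(-1,3)

Final position: (5,4)
Wall sequence: LTBR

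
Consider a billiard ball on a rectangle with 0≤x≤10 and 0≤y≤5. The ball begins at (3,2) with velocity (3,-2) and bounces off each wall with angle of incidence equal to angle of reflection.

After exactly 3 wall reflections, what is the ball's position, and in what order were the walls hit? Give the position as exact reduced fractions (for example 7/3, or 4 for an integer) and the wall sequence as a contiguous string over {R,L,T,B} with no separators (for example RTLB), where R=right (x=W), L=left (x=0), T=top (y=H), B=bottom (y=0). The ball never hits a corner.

Final position: (13/2,5)
Wall sequence: BRT

1. t=1 → B at (6,0); v=(3,2)
2. t=4/3 → R at (10,8/3); v=(-3,2)
3. t=7/6 → T at (13/2,5); v=(-3,-2)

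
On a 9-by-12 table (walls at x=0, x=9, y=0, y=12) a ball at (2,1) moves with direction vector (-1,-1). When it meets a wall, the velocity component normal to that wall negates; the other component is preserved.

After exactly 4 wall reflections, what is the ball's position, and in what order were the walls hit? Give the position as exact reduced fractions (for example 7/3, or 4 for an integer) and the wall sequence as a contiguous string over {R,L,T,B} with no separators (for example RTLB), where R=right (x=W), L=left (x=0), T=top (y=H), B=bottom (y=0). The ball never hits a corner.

Final position: (7,12)
Wall sequence: BLRT

1. t=1 → B at (1,0); v=(-1,1)
2. t=1 → L at (0,1); v=(1,1)
3. t=9 → R at (9,10); v=(-1,1)
4. t=2 → T at (7,12); v=(-1,-1)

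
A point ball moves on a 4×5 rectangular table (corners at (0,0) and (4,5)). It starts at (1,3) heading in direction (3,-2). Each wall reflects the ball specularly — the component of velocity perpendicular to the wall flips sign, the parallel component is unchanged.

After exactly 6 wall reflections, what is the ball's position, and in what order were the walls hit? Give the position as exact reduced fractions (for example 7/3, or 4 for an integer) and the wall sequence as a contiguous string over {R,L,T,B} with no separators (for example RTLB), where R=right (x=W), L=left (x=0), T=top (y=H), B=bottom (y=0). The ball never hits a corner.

Final position: (0,3)
Wall sequence: RBLRTL

1. t=1 → R at (4,1); v=(-3,-2)
2. t=1/2 → B at (5/2,0); v=(-3,2)
3. t=5/6 → L at (0,5/3); v=(3,2)
4. t=4/3 → R at (4,13/3); v=(-3,2)
5. t=1/3 → T at (3,5); v=(-3,-2)
6. t=1 → L at (0,3); v=(3,-2)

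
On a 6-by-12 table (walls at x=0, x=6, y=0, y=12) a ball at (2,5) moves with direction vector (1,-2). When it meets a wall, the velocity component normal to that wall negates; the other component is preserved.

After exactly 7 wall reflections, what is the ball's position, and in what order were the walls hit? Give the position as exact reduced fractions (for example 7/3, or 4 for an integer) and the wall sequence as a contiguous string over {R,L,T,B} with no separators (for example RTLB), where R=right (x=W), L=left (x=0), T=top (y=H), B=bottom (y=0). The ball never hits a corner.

Final position: (3/2,12)
Wall sequence: BRTLBRT

1. t=5/2 → B at (9/2,0); v=(1,2)
2. t=3/2 → R at (6,3); v=(-1,2)
3. t=9/2 → T at (3/2,12); v=(-1,-2)
4. t=3/2 → L at (0,9); v=(1,-2)
5. t=9/2 → B at (9/2,0); v=(1,2)
6. t=3/2 → R at (6,3); v=(-1,2)
7. t=9/2 → T at (3/2,12); v=(-1,-2)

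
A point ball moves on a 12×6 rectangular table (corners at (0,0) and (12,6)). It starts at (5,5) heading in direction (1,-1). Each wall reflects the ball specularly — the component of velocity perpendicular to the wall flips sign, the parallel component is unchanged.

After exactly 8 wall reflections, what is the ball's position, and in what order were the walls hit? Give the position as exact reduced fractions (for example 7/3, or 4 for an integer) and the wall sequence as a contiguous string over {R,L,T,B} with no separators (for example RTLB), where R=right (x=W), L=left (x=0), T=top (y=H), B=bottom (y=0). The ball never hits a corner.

Final position: (12,2)
Wall sequence: BRTBLTBR

1. t=5 → B at (10,0); v=(1,1)
2. t=2 → R at (12,2); v=(-1,1)
3. t=4 → T at (8,6); v=(-1,-1)
4. t=6 → B at (2,0); v=(-1,1)
5. t=2 → L at (0,2); v=(1,1)
6. t=4 → T at (4,6); v=(1,-1)
7. t=6 → B at (10,0); v=(1,1)
8. t=2 → R at (12,2); v=(-1,1)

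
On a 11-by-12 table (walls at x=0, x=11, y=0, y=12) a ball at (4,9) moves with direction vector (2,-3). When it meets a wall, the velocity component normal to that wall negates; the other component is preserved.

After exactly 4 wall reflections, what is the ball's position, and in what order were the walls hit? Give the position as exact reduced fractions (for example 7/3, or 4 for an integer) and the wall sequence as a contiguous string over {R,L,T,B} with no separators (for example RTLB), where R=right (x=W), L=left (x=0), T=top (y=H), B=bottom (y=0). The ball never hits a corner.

Final position: (0,6)
Wall sequence: BRTL

1. t=3 → B at (10,0); v=(2,3)
2. t=1/2 → R at (11,3/2); v=(-2,3)
3. t=7/2 → T at (4,12); v=(-2,-3)
4. t=2 → L at (0,6); v=(2,-3)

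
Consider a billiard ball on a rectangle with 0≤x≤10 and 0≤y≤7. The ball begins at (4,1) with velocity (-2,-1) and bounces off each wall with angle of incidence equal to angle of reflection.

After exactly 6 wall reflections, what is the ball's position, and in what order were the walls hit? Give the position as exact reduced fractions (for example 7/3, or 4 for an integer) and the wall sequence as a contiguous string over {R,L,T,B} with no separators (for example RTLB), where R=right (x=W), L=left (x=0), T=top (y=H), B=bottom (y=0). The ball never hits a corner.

Final position: (6,0)
Wall sequence: BLRTLB

1. t=1 → B at (2,0); v=(-2,1)
2. t=1 → L at (0,1); v=(2,1)
3. t=5 → R at (10,6); v=(-2,1)
4. t=1 → T at (8,7); v=(-2,-1)
5. t=4 → L at (0,3); v=(2,-1)
6. t=3 → B at (6,0); v=(2,1)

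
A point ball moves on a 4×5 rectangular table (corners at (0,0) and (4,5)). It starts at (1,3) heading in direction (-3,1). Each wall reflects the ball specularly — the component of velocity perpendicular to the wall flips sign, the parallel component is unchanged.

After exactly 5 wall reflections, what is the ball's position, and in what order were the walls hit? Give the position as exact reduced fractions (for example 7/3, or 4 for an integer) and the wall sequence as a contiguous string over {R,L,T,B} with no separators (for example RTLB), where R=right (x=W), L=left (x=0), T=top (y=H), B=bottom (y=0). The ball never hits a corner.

Final position: (4,8/3)
Wall sequence: LRTLR

1. t=1/3 → L at (0,10/3); v=(3,1)
2. t=4/3 → R at (4,14/3); v=(-3,1)
3. t=1/3 → T at (3,5); v=(-3,-1)
4. t=1 → L at (0,4); v=(3,-1)
5. t=4/3 → R at (4,8/3); v=(-3,-1)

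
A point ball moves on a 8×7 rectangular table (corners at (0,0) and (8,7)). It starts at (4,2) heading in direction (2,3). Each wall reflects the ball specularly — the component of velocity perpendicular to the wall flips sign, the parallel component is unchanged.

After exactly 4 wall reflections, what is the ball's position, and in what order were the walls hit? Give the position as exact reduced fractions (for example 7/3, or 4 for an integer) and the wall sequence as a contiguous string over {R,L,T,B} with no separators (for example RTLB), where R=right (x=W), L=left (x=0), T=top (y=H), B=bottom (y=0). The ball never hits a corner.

1. t=5/3 → T at (22/3,7); v=(2,-3)
2. t=1/3 → R at (8,6); v=(-2,-3)
3. t=2 → B at (4,0); v=(-2,3)
4. t=2 → L at (0,6); v=(2,3)

Final position: (0,6)
Wall sequence: TRBL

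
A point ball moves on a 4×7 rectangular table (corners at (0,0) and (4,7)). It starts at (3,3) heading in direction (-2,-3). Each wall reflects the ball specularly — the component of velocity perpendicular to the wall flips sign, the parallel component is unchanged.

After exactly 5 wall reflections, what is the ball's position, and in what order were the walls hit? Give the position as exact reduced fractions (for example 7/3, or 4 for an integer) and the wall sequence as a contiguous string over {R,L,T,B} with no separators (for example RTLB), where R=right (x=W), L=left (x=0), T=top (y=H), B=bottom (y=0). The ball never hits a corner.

1. t=1 → B at (1,0); v=(-2,3)
2. t=1/2 → L at (0,3/2); v=(2,3)
3. t=11/6 → T at (11/3,7); v=(2,-3)
4. t=1/6 → R at (4,13/2); v=(-2,-3)
5. t=2 → L at (0,1/2); v=(2,-3)

Final position: (0,1/2)
Wall sequence: BLTRL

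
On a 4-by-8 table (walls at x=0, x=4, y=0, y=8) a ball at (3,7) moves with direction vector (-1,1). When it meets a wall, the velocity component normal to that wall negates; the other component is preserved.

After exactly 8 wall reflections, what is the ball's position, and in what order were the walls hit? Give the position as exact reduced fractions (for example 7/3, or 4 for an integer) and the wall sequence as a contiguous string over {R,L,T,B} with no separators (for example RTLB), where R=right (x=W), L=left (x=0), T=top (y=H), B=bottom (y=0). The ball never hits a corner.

Final position: (0,6)
Wall sequence: TLRBLRTL

1. t=1 → T at (2,8); v=(-1,-1)
2. t=2 → L at (0,6); v=(1,-1)
3. t=4 → R at (4,2); v=(-1,-1)
4. t=2 → B at (2,0); v=(-1,1)
5. t=2 → L at (0,2); v=(1,1)
6. t=4 → R at (4,6); v=(-1,1)
7. t=2 → T at (2,8); v=(-1,-1)
8. t=2 → L at (0,6); v=(1,-1)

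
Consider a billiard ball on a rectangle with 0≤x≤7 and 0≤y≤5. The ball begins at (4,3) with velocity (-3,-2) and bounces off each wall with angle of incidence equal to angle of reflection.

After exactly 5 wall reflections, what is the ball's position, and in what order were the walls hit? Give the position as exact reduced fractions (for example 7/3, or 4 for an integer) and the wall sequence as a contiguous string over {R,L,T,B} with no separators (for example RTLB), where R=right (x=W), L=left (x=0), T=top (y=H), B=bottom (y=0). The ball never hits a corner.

Final position: (0,1)
Wall sequence: LBRTL

1. t=4/3 → L at (0,1/3); v=(3,-2)
2. t=1/6 → B at (1/2,0); v=(3,2)
3. t=13/6 → R at (7,13/3); v=(-3,2)
4. t=1/3 → T at (6,5); v=(-3,-2)
5. t=2 → L at (0,1); v=(3,-2)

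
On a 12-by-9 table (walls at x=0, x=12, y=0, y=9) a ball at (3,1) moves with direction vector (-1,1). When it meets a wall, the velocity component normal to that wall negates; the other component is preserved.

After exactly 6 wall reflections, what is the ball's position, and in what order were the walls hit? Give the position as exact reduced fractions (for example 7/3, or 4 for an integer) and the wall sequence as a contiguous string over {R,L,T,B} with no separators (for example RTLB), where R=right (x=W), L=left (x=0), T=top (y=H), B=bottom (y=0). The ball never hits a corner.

1. t=3 → L at (0,4); v=(1,1)
2. t=5 → T at (5,9); v=(1,-1)
3. t=7 → R at (12,2); v=(-1,-1)
4. t=2 → B at (10,0); v=(-1,1)
5. t=9 → T at (1,9); v=(-1,-1)
6. t=1 → L at (0,8); v=(1,-1)

Final position: (0,8)
Wall sequence: LTRBTL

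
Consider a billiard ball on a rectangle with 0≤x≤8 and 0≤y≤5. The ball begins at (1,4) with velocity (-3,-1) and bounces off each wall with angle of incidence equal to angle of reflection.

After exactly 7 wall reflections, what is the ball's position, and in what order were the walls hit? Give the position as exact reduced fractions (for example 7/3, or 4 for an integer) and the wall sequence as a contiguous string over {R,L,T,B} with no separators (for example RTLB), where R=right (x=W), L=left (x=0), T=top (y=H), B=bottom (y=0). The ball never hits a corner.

Final position: (0,3)
Wall sequence: LRBLRTL

1. t=1/3 → L at (0,11/3); v=(3,-1)
2. t=8/3 → R at (8,1); v=(-3,-1)
3. t=1 → B at (5,0); v=(-3,1)
4. t=5/3 → L at (0,5/3); v=(3,1)
5. t=8/3 → R at (8,13/3); v=(-3,1)
6. t=2/3 → T at (6,5); v=(-3,-1)
7. t=2 → L at (0,3); v=(3,-1)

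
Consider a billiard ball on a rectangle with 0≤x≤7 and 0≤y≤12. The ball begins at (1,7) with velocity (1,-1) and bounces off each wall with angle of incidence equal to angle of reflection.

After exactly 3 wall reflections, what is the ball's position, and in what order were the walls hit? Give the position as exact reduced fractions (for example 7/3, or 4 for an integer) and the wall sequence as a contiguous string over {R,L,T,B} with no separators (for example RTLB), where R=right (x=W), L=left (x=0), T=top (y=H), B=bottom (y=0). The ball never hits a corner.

Final position: (0,6)
Wall sequence: RBL

1. t=6 → R at (7,1); v=(-1,-1)
2. t=1 → B at (6,0); v=(-1,1)
3. t=6 → L at (0,6); v=(1,1)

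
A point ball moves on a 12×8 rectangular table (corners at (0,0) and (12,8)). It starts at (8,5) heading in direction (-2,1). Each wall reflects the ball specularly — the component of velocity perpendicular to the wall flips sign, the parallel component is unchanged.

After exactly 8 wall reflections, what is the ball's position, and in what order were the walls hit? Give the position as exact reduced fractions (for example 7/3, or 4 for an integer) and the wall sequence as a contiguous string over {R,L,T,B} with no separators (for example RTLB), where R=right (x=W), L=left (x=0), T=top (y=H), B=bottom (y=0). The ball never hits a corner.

1. t=3 → T at (2,8); v=(-2,-1)
2. t=1 → L at (0,7); v=(2,-1)
3. t=6 → R at (12,1); v=(-2,-1)
4. t=1 → B at (10,0); v=(-2,1)
5. t=5 → L at (0,5); v=(2,1)
6. t=3 → T at (6,8); v=(2,-1)
7. t=3 → R at (12,5); v=(-2,-1)
8. t=5 → B at (2,0); v=(-2,1)

Final position: (2,0)
Wall sequence: TLRBLTRB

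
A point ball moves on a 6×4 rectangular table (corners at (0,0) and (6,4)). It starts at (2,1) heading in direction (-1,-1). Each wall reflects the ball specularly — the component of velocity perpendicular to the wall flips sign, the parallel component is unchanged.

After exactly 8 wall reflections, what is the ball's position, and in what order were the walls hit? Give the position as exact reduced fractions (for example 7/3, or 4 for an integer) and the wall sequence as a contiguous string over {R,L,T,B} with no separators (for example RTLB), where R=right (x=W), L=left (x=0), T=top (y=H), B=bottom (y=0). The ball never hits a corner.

Final position: (3,0)
Wall sequence: BLTRBTLB

1. t=1 → B at (1,0); v=(-1,1)
2. t=1 → L at (0,1); v=(1,1)
3. t=3 → T at (3,4); v=(1,-1)
4. t=3 → R at (6,1); v=(-1,-1)
5. t=1 → B at (5,0); v=(-1,1)
6. t=4 → T at (1,4); v=(-1,-1)
7. t=1 → L at (0,3); v=(1,-1)
8. t=3 → B at (3,0); v=(1,1)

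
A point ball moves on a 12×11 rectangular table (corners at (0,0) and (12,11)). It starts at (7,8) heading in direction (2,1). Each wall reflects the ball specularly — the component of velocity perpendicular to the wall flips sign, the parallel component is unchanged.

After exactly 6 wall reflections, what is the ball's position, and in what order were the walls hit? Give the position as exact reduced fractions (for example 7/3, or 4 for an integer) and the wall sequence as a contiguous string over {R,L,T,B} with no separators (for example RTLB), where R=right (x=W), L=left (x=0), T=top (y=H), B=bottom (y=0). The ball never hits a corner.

1. t=5/2 → R at (12,21/2); v=(-2,1)
2. t=1/2 → T at (11,11); v=(-2,-1)
3. t=11/2 → L at (0,11/2); v=(2,-1)
4. t=11/2 → B at (11,0); v=(2,1)
5. t=1/2 → R at (12,1/2); v=(-2,1)
6. t=6 → L at (0,13/2); v=(2,1)

Final position: (0,13/2)
Wall sequence: RTLBRL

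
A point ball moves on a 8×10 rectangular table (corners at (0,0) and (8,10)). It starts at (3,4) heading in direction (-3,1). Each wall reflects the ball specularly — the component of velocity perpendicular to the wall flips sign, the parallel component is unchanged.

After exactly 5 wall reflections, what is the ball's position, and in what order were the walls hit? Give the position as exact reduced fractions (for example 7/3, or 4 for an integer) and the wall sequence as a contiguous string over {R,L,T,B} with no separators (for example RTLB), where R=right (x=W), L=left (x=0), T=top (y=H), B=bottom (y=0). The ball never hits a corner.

1. t=1 → L at (0,5); v=(3,1)
2. t=8/3 → R at (8,23/3); v=(-3,1)
3. t=7/3 → T at (1,10); v=(-3,-1)
4. t=1/3 → L at (0,29/3); v=(3,-1)
5. t=8/3 → R at (8,7); v=(-3,-1)

Final position: (8,7)
Wall sequence: LRTLR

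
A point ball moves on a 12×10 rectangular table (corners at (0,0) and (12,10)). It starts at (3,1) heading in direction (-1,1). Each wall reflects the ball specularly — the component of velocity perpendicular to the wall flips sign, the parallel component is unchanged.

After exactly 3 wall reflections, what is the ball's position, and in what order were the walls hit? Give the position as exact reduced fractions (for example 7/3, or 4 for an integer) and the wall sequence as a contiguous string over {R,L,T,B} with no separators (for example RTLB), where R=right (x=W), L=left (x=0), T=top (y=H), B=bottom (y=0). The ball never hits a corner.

Final position: (12,4)
Wall sequence: LTR

1. t=3 → L at (0,4); v=(1,1)
2. t=6 → T at (6,10); v=(1,-1)
3. t=6 → R at (12,4); v=(-1,-1)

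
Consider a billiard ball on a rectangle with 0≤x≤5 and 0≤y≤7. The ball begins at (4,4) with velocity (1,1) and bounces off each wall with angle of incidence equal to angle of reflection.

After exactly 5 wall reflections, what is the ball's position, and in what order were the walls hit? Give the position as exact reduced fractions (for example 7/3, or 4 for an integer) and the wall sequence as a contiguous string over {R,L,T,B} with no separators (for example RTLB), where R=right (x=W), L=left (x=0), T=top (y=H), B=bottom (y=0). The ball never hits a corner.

Final position: (5,1)
Wall sequence: RTLBR

1. t=1 → R at (5,5); v=(-1,1)
2. t=2 → T at (3,7); v=(-1,-1)
3. t=3 → L at (0,4); v=(1,-1)
4. t=4 → B at (4,0); v=(1,1)
5. t=1 → R at (5,1); v=(-1,1)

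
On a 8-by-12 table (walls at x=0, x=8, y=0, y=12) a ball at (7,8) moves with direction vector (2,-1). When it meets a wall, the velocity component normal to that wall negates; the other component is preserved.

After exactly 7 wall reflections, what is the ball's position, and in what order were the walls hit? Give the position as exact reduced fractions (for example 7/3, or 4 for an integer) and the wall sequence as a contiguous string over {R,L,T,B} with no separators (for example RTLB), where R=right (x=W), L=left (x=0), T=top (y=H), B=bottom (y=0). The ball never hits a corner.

1. t=1/2 → R at (8,15/2); v=(-2,-1)
2. t=4 → L at (0,7/2); v=(2,-1)
3. t=7/2 → B at (7,0); v=(2,1)
4. t=1/2 → R at (8,1/2); v=(-2,1)
5. t=4 → L at (0,9/2); v=(2,1)
6. t=4 → R at (8,17/2); v=(-2,1)
7. t=7/2 → T at (1,12); v=(-2,-1)

Final position: (1,12)
Wall sequence: RLBRLRT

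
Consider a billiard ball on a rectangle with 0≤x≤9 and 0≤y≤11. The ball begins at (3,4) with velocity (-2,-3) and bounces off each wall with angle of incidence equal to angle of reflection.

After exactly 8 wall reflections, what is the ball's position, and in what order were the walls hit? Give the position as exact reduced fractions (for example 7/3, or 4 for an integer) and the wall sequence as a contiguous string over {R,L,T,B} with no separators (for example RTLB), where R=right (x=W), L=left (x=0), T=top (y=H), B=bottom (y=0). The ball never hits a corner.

Final position: (9,3)
Wall sequence: BLTRBLTR

1. t=4/3 → B at (1/3,0); v=(-2,3)
2. t=1/6 → L at (0,1/2); v=(2,3)
3. t=7/2 → T at (7,11); v=(2,-3)
4. t=1 → R at (9,8); v=(-2,-3)
5. t=8/3 → B at (11/3,0); v=(-2,3)
6. t=11/6 → L at (0,11/2); v=(2,3)
7. t=11/6 → T at (11/3,11); v=(2,-3)
8. t=8/3 → R at (9,3); v=(-2,-3)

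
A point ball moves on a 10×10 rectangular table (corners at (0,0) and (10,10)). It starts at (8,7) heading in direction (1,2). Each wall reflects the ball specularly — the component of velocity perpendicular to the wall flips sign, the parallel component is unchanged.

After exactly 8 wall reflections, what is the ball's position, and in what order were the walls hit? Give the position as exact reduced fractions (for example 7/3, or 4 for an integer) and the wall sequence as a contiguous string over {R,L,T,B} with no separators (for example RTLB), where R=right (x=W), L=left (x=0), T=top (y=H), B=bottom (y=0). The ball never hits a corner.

1. t=3/2 → T at (19/2,10); v=(1,-2)
2. t=1/2 → R at (10,9); v=(-1,-2)
3. t=9/2 → B at (11/2,0); v=(-1,2)
4. t=5 → T at (1/2,10); v=(-1,-2)
5. t=1/2 → L at (0,9); v=(1,-2)
6. t=9/2 → B at (9/2,0); v=(1,2)
7. t=5 → T at (19/2,10); v=(1,-2)
8. t=1/2 → R at (10,9); v=(-1,-2)

Final position: (10,9)
Wall sequence: TRBTLBTR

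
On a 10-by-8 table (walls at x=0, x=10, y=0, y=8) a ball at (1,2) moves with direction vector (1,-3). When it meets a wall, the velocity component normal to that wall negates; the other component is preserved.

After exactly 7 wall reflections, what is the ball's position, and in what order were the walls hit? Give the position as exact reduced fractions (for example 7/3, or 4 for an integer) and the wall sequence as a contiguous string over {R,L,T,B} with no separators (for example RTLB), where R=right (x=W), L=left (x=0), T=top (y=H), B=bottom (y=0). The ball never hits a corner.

1. t=2/3 → B at (5/3,0); v=(1,3)
2. t=8/3 → T at (13/3,8); v=(1,-3)
3. t=8/3 → B at (7,0); v=(1,3)
4. t=8/3 → T at (29/3,8); v=(1,-3)
5. t=1/3 → R at (10,7); v=(-1,-3)
6. t=7/3 → B at (23/3,0); v=(-1,3)
7. t=8/3 → T at (5,8); v=(-1,-3)

Final position: (5,8)
Wall sequence: BTBTRBT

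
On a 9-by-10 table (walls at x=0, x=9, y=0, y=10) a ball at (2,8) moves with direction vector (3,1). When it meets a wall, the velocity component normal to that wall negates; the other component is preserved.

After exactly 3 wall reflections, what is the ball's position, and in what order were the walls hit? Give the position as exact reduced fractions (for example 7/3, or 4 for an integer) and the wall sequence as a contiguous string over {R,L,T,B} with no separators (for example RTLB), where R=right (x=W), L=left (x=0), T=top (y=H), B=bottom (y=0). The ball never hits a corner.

Final position: (0,20/3)
Wall sequence: TRL

1. t=2 → T at (8,10); v=(3,-1)
2. t=1/3 → R at (9,29/3); v=(-3,-1)
3. t=3 → L at (0,20/3); v=(3,-1)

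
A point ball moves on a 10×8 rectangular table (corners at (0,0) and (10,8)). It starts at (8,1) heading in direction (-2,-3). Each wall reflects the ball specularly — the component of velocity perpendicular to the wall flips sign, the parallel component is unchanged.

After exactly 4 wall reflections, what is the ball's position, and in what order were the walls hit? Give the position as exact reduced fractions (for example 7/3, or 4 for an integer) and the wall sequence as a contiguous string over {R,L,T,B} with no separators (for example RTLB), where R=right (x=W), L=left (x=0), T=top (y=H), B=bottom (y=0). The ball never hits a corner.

Final position: (10/3,0)
Wall sequence: BTLB

1. t=1/3 → B at (22/3,0); v=(-2,3)
2. t=8/3 → T at (2,8); v=(-2,-3)
3. t=1 → L at (0,5); v=(2,-3)
4. t=5/3 → B at (10/3,0); v=(2,3)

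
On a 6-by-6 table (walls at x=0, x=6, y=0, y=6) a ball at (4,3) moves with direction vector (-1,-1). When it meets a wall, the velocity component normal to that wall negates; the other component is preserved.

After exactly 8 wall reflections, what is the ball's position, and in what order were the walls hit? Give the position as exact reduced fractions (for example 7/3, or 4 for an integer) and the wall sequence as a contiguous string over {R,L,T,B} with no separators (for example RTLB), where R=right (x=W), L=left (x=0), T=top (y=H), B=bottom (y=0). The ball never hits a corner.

1. t=3 → B at (1,0); v=(-1,1)
2. t=1 → L at (0,1); v=(1,1)
3. t=5 → T at (5,6); v=(1,-1)
4. t=1 → R at (6,5); v=(-1,-1)
5. t=5 → B at (1,0); v=(-1,1)
6. t=1 → L at (0,1); v=(1,1)
7. t=5 → T at (5,6); v=(1,-1)
8. t=1 → R at (6,5); v=(-1,-1)

Final position: (6,5)
Wall sequence: BLTRBLTR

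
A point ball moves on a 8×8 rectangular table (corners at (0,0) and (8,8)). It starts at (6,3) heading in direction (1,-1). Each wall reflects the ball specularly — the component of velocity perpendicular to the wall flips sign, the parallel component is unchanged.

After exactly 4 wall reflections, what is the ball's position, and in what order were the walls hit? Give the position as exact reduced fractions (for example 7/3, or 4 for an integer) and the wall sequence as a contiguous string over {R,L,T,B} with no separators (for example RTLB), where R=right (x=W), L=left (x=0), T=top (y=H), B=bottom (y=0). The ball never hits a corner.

1. t=2 → R at (8,1); v=(-1,-1)
2. t=1 → B at (7,0); v=(-1,1)
3. t=7 → L at (0,7); v=(1,1)
4. t=1 → T at (1,8); v=(1,-1)

Final position: (1,8)
Wall sequence: RBLT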